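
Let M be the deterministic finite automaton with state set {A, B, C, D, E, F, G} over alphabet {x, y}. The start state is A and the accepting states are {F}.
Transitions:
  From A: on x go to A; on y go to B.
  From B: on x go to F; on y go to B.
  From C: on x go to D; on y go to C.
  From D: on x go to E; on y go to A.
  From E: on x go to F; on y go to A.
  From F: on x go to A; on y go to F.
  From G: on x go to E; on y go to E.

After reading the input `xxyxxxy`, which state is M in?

A --x--> A
A --x--> A
A --y--> B
B --x--> F
F --x--> A
A --x--> A
A --y--> B

B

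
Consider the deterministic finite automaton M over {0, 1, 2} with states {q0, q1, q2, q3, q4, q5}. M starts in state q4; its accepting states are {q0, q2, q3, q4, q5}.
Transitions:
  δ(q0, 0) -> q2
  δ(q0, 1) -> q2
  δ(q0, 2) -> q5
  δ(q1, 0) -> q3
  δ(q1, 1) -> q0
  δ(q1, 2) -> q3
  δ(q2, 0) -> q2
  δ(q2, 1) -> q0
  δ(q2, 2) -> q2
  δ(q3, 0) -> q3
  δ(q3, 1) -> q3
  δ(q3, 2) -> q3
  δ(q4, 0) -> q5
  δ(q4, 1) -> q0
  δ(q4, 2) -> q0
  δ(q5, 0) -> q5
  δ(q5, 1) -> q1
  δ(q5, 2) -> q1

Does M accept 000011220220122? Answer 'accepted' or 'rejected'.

accepted

q4 --0--> q5
q5 --0--> q5
q5 --0--> q5
q5 --0--> q5
q5 --1--> q1
q1 --1--> q0
q0 --2--> q5
q5 --2--> q1
q1 --0--> q3
q3 --2--> q3
q3 --2--> q3
q3 --0--> q3
q3 --1--> q3
q3 --2--> q3
q3 --2--> q3
End in state q3, which is an accepting state.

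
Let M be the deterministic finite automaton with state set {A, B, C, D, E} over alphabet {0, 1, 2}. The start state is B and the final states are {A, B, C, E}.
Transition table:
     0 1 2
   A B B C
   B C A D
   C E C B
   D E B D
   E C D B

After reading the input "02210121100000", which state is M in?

C

B --0--> C
C --2--> B
B --2--> D
D --1--> B
B --0--> C
C --1--> C
C --2--> B
B --1--> A
A --1--> B
B --0--> C
C --0--> E
E --0--> C
C --0--> E
E --0--> C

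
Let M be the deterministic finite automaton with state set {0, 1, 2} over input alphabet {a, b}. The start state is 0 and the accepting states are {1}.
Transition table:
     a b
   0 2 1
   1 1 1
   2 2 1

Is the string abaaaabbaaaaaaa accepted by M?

0 --a--> 2
2 --b--> 1
1 --a--> 1
1 --a--> 1
1 --a--> 1
1 --a--> 1
1 --b--> 1
1 --b--> 1
1 --a--> 1
1 --a--> 1
1 --a--> 1
1 --a--> 1
1 --a--> 1
1 --a--> 1
1 --a--> 1
End in state 1, which is an accepting state.

accepted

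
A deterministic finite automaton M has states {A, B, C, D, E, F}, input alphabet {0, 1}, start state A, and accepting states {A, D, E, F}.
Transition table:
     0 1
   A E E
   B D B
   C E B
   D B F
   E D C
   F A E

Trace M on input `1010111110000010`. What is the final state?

A --1--> E
E --0--> D
D --1--> F
F --0--> A
A --1--> E
E --1--> C
C --1--> B
B --1--> B
B --1--> B
B --0--> D
D --0--> B
B --0--> D
D --0--> B
B --0--> D
D --1--> F
F --0--> A

A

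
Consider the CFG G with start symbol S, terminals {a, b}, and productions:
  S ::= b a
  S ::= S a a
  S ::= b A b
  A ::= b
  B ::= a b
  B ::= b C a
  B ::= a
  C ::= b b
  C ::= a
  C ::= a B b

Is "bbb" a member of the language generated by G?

S ⇒ bAb ⇒ bbb

yes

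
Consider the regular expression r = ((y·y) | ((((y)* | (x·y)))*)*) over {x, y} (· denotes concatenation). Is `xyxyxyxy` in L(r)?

The right alternative ((((y)*|(x·y)))*)* matches xyxyxyxy.

yes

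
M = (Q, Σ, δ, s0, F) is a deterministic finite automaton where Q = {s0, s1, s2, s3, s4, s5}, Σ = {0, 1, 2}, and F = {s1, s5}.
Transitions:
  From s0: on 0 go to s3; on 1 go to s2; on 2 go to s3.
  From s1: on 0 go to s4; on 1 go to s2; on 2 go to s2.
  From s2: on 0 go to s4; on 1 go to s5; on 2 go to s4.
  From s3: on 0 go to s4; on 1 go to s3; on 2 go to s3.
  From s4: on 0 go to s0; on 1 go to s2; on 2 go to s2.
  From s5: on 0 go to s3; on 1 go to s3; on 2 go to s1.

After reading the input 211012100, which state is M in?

s0

s0 --2--> s3
s3 --1--> s3
s3 --1--> s3
s3 --0--> s4
s4 --1--> s2
s2 --2--> s4
s4 --1--> s2
s2 --0--> s4
s4 --0--> s0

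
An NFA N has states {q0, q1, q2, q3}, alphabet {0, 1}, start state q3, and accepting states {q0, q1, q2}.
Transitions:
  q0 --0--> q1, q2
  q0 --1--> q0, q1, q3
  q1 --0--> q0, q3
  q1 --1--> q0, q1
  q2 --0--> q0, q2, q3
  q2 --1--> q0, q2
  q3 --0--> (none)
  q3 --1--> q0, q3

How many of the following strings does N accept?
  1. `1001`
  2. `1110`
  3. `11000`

3

`1001`: accepted
`1110`: accepted
`11000`: accepted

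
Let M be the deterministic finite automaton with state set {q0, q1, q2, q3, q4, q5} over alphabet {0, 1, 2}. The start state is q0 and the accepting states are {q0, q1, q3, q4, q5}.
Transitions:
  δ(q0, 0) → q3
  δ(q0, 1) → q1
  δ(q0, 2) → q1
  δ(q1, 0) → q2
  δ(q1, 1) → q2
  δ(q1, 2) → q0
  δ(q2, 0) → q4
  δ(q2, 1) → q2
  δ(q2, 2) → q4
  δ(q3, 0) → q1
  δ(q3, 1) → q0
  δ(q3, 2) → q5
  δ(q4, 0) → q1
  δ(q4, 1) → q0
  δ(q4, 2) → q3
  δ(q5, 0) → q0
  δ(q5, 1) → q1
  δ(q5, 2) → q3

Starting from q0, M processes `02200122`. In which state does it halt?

q0 --0--> q3
q3 --2--> q5
q5 --2--> q3
q3 --0--> q1
q1 --0--> q2
q2 --1--> q2
q2 --2--> q4
q4 --2--> q3

q3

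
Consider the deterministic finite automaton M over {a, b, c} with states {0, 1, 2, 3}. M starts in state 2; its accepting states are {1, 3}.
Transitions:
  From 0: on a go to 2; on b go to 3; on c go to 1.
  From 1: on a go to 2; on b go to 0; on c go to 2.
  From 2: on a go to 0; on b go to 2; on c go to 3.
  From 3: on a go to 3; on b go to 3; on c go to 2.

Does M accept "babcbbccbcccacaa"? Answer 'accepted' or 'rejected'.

2 --b--> 2
2 --a--> 0
0 --b--> 3
3 --c--> 2
2 --b--> 2
2 --b--> 2
2 --c--> 3
3 --c--> 2
2 --b--> 2
2 --c--> 3
3 --c--> 2
2 --c--> 3
3 --a--> 3
3 --c--> 2
2 --a--> 0
0 --a--> 2
End in state 2, which is not an accepting state.

rejected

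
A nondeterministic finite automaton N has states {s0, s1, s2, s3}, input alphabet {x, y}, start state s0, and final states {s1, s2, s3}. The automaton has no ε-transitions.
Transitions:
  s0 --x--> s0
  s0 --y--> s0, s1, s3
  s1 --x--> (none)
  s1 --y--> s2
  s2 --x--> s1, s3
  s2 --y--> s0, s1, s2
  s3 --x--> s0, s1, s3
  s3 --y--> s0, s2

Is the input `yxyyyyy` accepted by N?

Start: {s0}
read y: {s0, s1, s3}
read x: {s0, s1, s3}
read y: {s0, s1, s2, s3}
read y: {s0, s1, s2, s3}
read y: {s0, s1, s2, s3}
read y: {s0, s1, s2, s3}
read y: {s0, s1, s2, s3}
Reachable ∩ accepting = {s1, s2, s3} — nonempty.

accepted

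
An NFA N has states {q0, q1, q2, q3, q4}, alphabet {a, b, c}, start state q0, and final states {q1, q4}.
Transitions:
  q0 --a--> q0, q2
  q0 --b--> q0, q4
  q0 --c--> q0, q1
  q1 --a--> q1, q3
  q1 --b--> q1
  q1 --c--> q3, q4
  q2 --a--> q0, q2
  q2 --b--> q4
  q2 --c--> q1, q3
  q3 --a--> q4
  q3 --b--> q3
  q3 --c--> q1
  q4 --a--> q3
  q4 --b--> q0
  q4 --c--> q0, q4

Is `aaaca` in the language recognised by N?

accepted

Start: {q0}
read a: {q0, q2}
read a: {q0, q2}
read a: {q0, q2}
read c: {q0, q1, q3}
read a: {q0, q1, q2, q3, q4}
Reachable ∩ accepting = {q1, q4} — nonempty.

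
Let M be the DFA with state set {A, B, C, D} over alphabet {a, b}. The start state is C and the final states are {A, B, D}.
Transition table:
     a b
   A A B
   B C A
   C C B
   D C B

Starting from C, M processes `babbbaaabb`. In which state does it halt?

A

C --b--> B
B --a--> C
C --b--> B
B --b--> A
A --b--> B
B --a--> C
C --a--> C
C --a--> C
C --b--> B
B --b--> A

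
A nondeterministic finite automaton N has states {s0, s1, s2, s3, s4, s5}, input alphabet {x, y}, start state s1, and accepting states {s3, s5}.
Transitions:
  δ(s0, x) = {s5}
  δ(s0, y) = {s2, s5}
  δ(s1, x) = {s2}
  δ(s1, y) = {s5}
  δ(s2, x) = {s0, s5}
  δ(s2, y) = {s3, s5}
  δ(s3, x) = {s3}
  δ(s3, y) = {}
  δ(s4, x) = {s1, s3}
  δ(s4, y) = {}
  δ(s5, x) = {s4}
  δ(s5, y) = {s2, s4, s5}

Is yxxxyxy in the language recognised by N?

rejected

Start: {s1}
read y: {s5}
read x: {s4}
read x: {s1, s3}
read x: {s2, s3}
read y: {s3, s5}
read x: {s3, s4}
read y: {}
Reachable ∩ accepting = {} — empty.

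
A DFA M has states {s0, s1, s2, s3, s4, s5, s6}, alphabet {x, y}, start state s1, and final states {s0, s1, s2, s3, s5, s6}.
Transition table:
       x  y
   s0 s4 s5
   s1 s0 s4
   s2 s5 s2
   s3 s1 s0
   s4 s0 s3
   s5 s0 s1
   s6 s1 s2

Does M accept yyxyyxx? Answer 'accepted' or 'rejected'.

accepted

s1 --y--> s4
s4 --y--> s3
s3 --x--> s1
s1 --y--> s4
s4 --y--> s3
s3 --x--> s1
s1 --x--> s0
End in state s0, which is an accepting state.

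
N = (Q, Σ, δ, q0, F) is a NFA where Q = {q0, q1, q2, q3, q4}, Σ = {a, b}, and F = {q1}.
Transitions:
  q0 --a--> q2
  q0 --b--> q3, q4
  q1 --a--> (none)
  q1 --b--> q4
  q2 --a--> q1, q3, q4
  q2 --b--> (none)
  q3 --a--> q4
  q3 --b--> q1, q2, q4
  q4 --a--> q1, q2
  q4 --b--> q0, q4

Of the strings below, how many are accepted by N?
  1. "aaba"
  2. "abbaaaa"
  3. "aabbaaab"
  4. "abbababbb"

"aaba": accepted
"abbaaaa": rejected
"aabbaaab": accepted
"abbababbb": rejected

2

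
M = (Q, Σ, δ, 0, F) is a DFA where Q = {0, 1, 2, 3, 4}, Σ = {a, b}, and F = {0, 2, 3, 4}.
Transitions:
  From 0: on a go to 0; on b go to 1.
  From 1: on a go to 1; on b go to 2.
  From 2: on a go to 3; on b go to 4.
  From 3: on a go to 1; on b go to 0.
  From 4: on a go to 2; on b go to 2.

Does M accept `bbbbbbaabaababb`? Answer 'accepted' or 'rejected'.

0 --b--> 1
1 --b--> 2
2 --b--> 4
4 --b--> 2
2 --b--> 4
4 --b--> 2
2 --a--> 3
3 --a--> 1
1 --b--> 2
2 --a--> 3
3 --a--> 1
1 --b--> 2
2 --a--> 3
3 --b--> 0
0 --b--> 1
End in state 1, which is not an accepting state.

rejected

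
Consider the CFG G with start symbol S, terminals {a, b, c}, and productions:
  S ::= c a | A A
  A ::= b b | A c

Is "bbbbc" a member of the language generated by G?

yes

S ⇒ AA ⇒ bbA ⇒ bbAc ⇒ bbbbc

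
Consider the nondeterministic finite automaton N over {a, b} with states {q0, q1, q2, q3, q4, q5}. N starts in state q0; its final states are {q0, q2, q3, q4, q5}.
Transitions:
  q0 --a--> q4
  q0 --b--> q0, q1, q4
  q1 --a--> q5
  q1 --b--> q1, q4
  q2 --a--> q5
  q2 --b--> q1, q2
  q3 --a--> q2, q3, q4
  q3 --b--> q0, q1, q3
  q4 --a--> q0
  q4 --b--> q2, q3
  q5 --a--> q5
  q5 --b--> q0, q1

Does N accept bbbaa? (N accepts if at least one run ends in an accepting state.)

accepted

Start: {q0}
read b: {q0, q1, q4}
read b: {q0, q1, q2, q3, q4}
read b: {q0, q1, q2, q3, q4}
read a: {q0, q2, q3, q4, q5}
read a: {q0, q2, q3, q4, q5}
Reachable ∩ accepting = {q0, q2, q3, q4, q5} — nonempty.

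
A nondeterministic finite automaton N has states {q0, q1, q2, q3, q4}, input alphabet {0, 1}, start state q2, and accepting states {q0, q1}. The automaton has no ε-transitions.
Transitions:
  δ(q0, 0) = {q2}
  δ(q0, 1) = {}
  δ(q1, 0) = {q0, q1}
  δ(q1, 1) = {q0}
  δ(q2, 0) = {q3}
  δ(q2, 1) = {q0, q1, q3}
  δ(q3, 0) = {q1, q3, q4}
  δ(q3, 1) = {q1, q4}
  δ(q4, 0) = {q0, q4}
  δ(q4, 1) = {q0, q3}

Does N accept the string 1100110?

accepted

Start: {q2}
read 1: {q0, q1, q3}
read 1: {q0, q1, q4}
read 0: {q0, q1, q2, q4}
read 0: {q0, q1, q2, q3, q4}
read 1: {q0, q1, q3, q4}
read 1: {q0, q1, q3, q4}
read 0: {q0, q1, q2, q3, q4}
Reachable ∩ accepting = {q0, q1} — nonempty.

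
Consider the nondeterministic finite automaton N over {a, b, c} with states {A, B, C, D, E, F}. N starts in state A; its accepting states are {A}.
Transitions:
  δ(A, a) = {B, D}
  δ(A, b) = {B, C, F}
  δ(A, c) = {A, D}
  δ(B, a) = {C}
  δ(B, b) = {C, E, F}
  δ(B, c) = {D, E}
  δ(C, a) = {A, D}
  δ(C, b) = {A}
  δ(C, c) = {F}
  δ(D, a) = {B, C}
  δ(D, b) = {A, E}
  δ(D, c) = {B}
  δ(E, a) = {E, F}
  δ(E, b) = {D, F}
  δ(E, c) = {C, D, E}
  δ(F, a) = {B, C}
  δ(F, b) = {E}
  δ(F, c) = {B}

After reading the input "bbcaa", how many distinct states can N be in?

6

Start: {A}
read b: {B, C, F}
read b: {A, C, E, F}
read c: {A, B, C, D, E, F}
read a: {A, B, C, D, E, F}
read a: {A, B, C, D, E, F}
Final reachable set {A, B, C, D, E, F} has 6 states.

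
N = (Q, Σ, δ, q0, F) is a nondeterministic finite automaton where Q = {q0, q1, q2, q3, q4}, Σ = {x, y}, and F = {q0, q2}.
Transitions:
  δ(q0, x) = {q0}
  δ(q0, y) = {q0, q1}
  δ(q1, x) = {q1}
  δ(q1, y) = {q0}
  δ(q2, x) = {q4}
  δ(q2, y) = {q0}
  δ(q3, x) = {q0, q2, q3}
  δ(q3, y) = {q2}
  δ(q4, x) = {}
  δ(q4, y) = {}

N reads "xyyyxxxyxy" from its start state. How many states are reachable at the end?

Start: {q0}
read x: {q0}
read y: {q0, q1}
read y: {q0, q1}
read y: {q0, q1}
read x: {q0, q1}
read x: {q0, q1}
read x: {q0, q1}
read y: {q0, q1}
read x: {q0, q1}
read y: {q0, q1}
Final reachable set {q0, q1} has 2 states.

2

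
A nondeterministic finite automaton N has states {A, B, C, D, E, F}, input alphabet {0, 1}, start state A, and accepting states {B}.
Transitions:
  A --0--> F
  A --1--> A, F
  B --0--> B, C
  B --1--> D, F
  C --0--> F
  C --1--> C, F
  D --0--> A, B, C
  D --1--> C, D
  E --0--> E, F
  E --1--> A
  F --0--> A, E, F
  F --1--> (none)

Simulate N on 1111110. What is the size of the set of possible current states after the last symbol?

Start: {A}
read 1: {A, F}
read 1: {A, F}
read 1: {A, F}
read 1: {A, F}
read 1: {A, F}
read 1: {A, F}
read 0: {A, E, F}
Final reachable set {A, E, F} has 3 states.

3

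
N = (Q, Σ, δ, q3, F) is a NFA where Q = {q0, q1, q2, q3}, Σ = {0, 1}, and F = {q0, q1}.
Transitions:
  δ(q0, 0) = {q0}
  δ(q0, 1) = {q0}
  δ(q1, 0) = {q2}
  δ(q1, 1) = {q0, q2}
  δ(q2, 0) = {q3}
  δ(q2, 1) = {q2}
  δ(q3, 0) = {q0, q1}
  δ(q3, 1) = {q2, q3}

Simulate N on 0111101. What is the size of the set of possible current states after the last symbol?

3

Start: {q3}
read 0: {q0, q1}
read 1: {q0, q2}
read 1: {q0, q2}
read 1: {q0, q2}
read 1: {q0, q2}
read 0: {q0, q3}
read 1: {q0, q2, q3}
Final reachable set {q0, q2, q3} has 3 states.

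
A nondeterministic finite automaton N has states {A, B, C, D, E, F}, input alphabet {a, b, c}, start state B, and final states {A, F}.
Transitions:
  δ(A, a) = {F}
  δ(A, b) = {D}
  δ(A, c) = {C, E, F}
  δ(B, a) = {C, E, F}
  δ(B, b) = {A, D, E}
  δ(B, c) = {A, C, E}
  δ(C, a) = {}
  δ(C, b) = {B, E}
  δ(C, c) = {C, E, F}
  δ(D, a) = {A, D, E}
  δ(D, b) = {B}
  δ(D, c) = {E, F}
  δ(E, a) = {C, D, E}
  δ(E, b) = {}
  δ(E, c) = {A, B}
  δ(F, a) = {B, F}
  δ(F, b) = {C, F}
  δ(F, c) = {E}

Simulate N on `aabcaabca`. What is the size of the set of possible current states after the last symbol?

Start: {B}
read a: {C, E, F}
read a: {B, C, D, E, F}
read b: {A, B, C, D, E, F}
read c: {A, B, C, E, F}
read a: {B, C, D, E, F}
read a: {A, B, C, D, E, F}
read b: {A, B, C, D, E, F}
read c: {A, B, C, E, F}
read a: {B, C, D, E, F}
Final reachable set {B, C, D, E, F} has 5 states.

5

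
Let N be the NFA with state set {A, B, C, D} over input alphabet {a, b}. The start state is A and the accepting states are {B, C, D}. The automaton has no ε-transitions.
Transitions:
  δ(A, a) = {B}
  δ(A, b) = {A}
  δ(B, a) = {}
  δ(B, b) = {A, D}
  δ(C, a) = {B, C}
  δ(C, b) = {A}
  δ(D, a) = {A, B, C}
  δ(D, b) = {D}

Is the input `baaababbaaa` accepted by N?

rejected

Start: {A}
read b: {A}
read a: {B}
read a: {}
The reachable set is empty and stays empty for the remaining 8 symbols.
Reachable ∩ accepting = {} — empty.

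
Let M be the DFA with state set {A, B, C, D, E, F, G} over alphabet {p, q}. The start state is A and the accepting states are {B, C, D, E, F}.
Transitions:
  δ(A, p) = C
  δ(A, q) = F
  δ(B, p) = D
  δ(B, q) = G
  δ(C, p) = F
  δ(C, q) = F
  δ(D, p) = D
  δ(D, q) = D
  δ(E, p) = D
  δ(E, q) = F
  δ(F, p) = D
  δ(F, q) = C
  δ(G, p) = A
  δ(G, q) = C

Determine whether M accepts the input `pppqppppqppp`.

accepted

A --p--> C
C --p--> F
F --p--> D
D --q--> D
D --p--> D
D --p--> D
D --p--> D
D --p--> D
D --q--> D
D --p--> D
D --p--> D
D --p--> D
End in state D, which is an accepting state.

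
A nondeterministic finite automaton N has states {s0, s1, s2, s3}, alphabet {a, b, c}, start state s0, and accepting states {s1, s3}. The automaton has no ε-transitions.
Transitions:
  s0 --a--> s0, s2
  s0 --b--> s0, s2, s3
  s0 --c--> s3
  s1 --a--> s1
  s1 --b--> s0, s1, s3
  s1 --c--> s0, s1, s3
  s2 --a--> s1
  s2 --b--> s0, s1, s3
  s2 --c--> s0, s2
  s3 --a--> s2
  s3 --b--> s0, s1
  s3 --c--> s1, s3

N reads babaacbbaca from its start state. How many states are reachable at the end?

3

Start: {s0}
read b: {s0, s2, s3}
read a: {s0, s1, s2}
read b: {s0, s1, s2, s3}
read a: {s0, s1, s2}
read a: {s0, s1, s2}
read c: {s0, s1, s2, s3}
read b: {s0, s1, s2, s3}
read b: {s0, s1, s2, s3}
read a: {s0, s1, s2}
read c: {s0, s1, s2, s3}
read a: {s0, s1, s2}
Final reachable set {s0, s1, s2} has 3 states.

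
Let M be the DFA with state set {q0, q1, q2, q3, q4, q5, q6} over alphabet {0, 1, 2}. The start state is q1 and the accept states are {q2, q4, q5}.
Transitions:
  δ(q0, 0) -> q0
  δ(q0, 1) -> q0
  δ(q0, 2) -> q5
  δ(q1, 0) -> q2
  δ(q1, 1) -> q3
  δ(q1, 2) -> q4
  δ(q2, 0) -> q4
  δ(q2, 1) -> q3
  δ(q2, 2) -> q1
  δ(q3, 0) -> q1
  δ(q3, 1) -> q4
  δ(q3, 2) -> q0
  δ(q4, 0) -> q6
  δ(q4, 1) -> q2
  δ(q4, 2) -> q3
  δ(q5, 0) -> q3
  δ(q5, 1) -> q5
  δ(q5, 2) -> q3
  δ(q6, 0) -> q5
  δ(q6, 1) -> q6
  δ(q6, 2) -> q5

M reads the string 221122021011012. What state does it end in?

q1 --2--> q4
q4 --2--> q3
q3 --1--> q4
q4 --1--> q2
q2 --2--> q1
q1 --2--> q4
q4 --0--> q6
q6 --2--> q5
q5 --1--> q5
q5 --0--> q3
q3 --1--> q4
q4 --1--> q2
q2 --0--> q4
q4 --1--> q2
q2 --2--> q1

q1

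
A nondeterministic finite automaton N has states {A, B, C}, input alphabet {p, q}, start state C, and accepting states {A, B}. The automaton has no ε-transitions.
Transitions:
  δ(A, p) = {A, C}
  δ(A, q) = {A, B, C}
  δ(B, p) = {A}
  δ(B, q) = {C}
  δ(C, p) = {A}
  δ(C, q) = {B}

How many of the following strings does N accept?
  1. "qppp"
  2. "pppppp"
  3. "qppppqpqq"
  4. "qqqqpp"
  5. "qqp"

5

"qppp": accepted
"pppppp": accepted
"qppppqpqq": accepted
"qqqqpp": accepted
"qqp": accepted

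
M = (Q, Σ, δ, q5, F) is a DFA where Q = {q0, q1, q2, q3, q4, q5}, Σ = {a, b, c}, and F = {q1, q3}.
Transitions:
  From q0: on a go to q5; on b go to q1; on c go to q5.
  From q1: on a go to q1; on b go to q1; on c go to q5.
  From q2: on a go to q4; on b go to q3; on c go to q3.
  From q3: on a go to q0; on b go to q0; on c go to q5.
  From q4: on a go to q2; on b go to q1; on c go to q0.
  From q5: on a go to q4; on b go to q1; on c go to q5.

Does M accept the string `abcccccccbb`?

q5 --a--> q4
q4 --b--> q1
q1 --c--> q5
q5 --c--> q5
q5 --c--> q5
q5 --c--> q5
q5 --c--> q5
q5 --c--> q5
q5 --c--> q5
q5 --b--> q1
q1 --b--> q1
End in state q1, which is an accepting state.

accepted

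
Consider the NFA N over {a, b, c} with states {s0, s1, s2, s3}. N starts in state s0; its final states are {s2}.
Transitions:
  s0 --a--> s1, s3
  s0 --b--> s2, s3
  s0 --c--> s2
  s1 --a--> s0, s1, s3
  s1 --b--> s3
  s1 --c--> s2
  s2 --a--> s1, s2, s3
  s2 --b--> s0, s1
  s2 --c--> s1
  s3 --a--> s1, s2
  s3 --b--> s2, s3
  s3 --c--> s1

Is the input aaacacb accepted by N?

Start: {s0}
read a: {s1, s3}
read a: {s0, s1, s2, s3}
read a: {s0, s1, s2, s3}
read c: {s1, s2}
read a: {s0, s1, s2, s3}
read c: {s1, s2}
read b: {s0, s1, s3}
Reachable ∩ accepting = {} — empty.

rejected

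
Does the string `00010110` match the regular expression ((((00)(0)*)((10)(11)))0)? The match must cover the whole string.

Split as 0001011·0: (((00)(0)*)((10)(11))) matches 0001011 and 0 matches 0.

yes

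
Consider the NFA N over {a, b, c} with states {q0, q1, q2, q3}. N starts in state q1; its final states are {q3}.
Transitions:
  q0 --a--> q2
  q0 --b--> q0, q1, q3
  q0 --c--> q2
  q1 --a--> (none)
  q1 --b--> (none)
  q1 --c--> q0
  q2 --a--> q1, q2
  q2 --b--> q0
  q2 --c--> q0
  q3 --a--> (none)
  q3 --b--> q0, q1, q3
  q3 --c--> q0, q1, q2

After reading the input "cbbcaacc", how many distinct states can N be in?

Start: {q1}
read c: {q0}
read b: {q0, q1, q3}
read b: {q0, q1, q3}
read c: {q0, q1, q2}
read a: {q1, q2}
read a: {q1, q2}
read c: {q0}
read c: {q2}
Final reachable set {q2} has 1 state.

1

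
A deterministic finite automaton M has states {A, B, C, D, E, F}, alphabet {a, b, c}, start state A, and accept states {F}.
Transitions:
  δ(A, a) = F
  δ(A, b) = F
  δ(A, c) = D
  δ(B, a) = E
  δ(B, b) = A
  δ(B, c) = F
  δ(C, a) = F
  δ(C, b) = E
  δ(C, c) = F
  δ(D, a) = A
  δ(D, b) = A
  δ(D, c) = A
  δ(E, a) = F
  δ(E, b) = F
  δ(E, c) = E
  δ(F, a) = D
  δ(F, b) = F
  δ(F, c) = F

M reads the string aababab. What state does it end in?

A

A --a--> F
F --a--> D
D --b--> A
A --a--> F
F --b--> F
F --a--> D
D --b--> A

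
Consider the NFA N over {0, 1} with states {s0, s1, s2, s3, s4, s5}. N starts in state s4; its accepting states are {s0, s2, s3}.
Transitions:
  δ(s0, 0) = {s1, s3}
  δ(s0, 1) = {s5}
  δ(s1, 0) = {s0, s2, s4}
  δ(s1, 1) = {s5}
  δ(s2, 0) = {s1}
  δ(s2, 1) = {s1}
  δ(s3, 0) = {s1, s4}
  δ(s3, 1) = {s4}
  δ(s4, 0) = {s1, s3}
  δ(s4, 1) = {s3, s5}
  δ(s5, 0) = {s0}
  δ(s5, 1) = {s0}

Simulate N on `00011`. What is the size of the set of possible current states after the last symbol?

Start: {s4}
read 0: {s1, s3}
read 0: {s0, s1, s2, s4}
read 0: {s0, s1, s2, s3, s4}
read 1: {s1, s3, s4, s5}
read 1: {s0, s3, s4, s5}
Final reachable set {s0, s3, s4, s5} has 4 states.

4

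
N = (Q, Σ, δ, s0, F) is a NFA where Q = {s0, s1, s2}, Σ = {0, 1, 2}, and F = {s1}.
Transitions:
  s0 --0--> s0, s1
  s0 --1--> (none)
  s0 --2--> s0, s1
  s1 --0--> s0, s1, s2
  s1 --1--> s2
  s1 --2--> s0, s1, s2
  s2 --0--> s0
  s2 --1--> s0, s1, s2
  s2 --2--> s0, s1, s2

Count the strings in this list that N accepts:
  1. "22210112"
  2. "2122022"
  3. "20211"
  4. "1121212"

"22210112": accepted
"2122022": accepted
"20211": accepted
"1121212": rejected

3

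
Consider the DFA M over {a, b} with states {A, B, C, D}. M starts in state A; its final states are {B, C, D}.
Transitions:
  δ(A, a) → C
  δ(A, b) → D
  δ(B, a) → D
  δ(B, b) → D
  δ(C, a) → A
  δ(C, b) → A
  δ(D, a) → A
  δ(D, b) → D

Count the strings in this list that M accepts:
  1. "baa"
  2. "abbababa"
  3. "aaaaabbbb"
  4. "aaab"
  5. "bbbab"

3

"baa": accepted
"abbababa": rejected
"aaaaabbbb": accepted
"aaab": rejected
"bbbab": accepted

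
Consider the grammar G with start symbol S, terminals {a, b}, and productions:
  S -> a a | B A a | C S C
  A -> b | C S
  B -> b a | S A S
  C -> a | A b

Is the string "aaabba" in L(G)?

no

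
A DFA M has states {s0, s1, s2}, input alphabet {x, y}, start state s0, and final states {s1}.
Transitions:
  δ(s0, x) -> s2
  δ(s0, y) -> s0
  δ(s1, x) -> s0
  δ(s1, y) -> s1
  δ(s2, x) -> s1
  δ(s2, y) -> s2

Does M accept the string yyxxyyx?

rejected

s0 --y--> s0
s0 --y--> s0
s0 --x--> s2
s2 --x--> s1
s1 --y--> s1
s1 --y--> s1
s1 --x--> s0
End in state s0, which is not an accepting state.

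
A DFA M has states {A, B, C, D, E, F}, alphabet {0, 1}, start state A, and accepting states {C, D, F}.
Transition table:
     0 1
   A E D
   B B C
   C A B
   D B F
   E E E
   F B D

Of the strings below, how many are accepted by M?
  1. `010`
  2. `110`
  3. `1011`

0

`010`: rejected
`110`: rejected
`1011`: rejected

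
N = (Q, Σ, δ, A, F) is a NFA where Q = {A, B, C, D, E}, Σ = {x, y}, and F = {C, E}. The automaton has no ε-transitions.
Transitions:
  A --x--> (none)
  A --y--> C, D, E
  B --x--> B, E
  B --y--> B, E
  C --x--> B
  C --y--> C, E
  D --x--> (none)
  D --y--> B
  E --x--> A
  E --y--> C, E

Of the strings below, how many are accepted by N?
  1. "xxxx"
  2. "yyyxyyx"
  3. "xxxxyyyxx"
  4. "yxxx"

"xxxx": rejected
"yyyxyyx": accepted
"xxxxyyyxx": rejected
"yxxx": accepted

2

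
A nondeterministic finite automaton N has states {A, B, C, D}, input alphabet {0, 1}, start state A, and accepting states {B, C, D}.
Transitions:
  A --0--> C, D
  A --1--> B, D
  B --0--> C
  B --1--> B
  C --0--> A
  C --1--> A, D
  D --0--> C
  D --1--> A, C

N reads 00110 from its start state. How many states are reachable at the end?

3

Start: {A}
read 0: {C, D}
read 0: {A, C}
read 1: {A, B, D}
read 1: {A, B, C, D}
read 0: {A, C, D}
Final reachable set {A, C, D} has 3 states.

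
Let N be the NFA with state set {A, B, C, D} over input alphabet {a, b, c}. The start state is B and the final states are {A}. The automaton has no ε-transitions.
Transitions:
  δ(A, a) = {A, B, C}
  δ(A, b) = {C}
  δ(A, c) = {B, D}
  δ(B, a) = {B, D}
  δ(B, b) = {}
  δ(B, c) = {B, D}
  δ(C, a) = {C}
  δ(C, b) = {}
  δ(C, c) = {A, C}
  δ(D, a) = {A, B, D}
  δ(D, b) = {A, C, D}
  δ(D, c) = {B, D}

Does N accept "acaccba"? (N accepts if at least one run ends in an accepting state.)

Start: {B}
read a: {B, D}
read c: {B, D}
read a: {A, B, D}
read c: {B, D}
read c: {B, D}
read b: {A, C, D}
read a: {A, B, C, D}
Reachable ∩ accepting = {A} — nonempty.

accepted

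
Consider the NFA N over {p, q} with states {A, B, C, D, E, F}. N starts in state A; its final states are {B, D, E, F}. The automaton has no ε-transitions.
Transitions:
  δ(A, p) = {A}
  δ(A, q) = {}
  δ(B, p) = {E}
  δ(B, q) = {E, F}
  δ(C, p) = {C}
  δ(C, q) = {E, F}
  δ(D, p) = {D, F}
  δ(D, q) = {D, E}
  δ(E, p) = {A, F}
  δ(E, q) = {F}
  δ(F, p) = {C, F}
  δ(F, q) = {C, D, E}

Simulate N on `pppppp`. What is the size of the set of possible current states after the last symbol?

Start: {A}
read p: {A}
read p: {A}
read p: {A}
read p: {A}
read p: {A}
read p: {A}
Final reachable set {A} has 1 state.

1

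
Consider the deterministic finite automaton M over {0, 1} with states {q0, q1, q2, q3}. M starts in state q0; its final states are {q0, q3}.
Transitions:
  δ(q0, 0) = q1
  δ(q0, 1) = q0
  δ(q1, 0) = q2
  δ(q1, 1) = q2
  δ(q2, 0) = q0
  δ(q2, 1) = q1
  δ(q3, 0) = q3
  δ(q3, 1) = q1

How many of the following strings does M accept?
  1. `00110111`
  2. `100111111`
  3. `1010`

`00110111`: accepted
`100111111`: rejected
`1010`: accepted

2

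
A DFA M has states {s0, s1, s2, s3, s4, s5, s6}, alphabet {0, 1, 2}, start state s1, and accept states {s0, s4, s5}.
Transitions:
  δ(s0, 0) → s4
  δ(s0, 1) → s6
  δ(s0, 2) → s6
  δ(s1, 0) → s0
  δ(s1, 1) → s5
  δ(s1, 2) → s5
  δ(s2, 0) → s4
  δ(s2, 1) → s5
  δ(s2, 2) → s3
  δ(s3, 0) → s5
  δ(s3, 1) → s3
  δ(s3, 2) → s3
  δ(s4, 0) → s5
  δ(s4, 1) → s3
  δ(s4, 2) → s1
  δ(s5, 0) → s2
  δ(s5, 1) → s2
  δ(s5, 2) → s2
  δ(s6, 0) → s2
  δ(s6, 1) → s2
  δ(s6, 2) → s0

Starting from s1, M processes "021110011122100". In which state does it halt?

s2

s1 --0--> s0
s0 --2--> s6
s6 --1--> s2
s2 --1--> s5
s5 --1--> s2
s2 --0--> s4
s4 --0--> s5
s5 --1--> s2
s2 --1--> s5
s5 --1--> s2
s2 --2--> s3
s3 --2--> s3
s3 --1--> s3
s3 --0--> s5
s5 --0--> s2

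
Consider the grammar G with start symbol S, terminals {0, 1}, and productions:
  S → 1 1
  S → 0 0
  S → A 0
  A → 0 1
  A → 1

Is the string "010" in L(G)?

yes

S ⇒ A0 ⇒ 010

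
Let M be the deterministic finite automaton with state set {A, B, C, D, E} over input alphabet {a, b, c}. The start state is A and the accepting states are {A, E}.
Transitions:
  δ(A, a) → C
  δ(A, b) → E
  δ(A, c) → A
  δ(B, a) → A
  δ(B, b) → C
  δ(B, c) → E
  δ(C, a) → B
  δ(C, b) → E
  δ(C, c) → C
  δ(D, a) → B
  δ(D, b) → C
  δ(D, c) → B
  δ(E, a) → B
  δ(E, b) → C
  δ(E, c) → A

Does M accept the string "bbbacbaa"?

accepted

A --b--> E
E --b--> C
C --b--> E
E --a--> B
B --c--> E
E --b--> C
C --a--> B
B --a--> A
End in state A, which is an accepting state.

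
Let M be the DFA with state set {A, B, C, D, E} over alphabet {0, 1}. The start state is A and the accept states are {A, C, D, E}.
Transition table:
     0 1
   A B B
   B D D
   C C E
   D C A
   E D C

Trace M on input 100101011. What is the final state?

A --1--> B
B --0--> D
D --0--> C
C --1--> E
E --0--> D
D --1--> A
A --0--> B
B --1--> D
D --1--> A

A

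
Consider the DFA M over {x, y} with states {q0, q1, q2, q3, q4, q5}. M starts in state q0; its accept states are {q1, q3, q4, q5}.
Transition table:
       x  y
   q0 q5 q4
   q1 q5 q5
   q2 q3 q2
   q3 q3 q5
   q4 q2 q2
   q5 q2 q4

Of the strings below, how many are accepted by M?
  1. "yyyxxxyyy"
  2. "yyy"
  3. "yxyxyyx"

0

"yyyxxxyyy": rejected
"yyy": rejected
"yxyxyyx": rejected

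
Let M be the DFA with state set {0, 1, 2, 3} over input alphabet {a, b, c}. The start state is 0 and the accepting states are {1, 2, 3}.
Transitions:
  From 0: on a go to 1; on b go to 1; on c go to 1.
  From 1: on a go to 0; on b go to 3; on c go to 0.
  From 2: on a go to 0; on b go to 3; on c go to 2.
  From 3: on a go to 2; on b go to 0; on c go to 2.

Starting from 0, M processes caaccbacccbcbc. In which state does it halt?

2

0 --c--> 1
1 --a--> 0
0 --a--> 1
1 --c--> 0
0 --c--> 1
1 --b--> 3
3 --a--> 2
2 --c--> 2
2 --c--> 2
2 --c--> 2
2 --b--> 3
3 --c--> 2
2 --b--> 3
3 --c--> 2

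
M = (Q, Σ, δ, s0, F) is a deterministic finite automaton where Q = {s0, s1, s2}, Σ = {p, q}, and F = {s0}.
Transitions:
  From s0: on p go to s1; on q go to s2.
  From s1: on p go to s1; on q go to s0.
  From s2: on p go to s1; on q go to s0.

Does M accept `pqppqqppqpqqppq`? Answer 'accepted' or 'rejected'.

s0 --p--> s1
s1 --q--> s0
s0 --p--> s1
s1 --p--> s1
s1 --q--> s0
s0 --q--> s2
s2 --p--> s1
s1 --p--> s1
s1 --q--> s0
s0 --p--> s1
s1 --q--> s0
s0 --q--> s2
s2 --p--> s1
s1 --p--> s1
s1 --q--> s0
End in state s0, which is an accepting state.

accepted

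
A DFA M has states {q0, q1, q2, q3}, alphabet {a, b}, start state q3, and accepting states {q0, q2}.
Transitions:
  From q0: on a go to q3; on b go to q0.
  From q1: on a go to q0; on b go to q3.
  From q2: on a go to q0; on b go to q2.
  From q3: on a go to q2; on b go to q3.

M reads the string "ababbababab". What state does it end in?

q0

q3 --a--> q2
q2 --b--> q2
q2 --a--> q0
q0 --b--> q0
q0 --b--> q0
q0 --a--> q3
q3 --b--> q3
q3 --a--> q2
q2 --b--> q2
q2 --a--> q0
q0 --b--> q0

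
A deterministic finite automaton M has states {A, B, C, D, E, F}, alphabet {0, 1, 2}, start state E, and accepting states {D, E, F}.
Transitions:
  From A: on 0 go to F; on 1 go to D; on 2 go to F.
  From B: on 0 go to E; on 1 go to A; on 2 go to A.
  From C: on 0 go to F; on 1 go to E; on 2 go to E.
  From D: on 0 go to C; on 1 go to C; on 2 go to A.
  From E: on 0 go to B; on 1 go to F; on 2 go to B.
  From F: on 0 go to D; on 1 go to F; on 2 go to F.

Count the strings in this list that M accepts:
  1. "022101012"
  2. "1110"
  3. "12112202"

2

"022101012": accepted
"1110": accepted
"12112202": rejected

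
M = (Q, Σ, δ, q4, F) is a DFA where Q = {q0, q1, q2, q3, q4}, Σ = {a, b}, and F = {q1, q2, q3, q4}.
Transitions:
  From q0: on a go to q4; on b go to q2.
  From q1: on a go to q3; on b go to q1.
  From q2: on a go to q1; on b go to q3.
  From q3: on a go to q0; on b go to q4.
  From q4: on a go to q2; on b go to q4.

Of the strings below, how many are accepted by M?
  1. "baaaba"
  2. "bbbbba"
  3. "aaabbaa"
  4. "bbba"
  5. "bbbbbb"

5

"baaaba": accepted
"bbbbba": accepted
"aaabbaa": accepted
"bbba": accepted
"bbbbbb": accepted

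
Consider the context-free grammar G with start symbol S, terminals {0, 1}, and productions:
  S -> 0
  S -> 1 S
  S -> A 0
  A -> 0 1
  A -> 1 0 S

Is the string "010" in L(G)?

yes

S ⇒ A0 ⇒ 010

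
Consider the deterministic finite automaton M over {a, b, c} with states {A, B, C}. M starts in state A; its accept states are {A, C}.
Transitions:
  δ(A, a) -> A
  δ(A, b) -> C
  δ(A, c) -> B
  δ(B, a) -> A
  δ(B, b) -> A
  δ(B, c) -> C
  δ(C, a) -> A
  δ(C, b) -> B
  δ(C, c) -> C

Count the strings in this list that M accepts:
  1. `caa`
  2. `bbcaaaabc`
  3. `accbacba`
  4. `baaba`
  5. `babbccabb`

4

`caa`: accepted
`bbcaaaabc`: accepted
`accbacba`: accepted
`baaba`: accepted
`babbccabb`: rejected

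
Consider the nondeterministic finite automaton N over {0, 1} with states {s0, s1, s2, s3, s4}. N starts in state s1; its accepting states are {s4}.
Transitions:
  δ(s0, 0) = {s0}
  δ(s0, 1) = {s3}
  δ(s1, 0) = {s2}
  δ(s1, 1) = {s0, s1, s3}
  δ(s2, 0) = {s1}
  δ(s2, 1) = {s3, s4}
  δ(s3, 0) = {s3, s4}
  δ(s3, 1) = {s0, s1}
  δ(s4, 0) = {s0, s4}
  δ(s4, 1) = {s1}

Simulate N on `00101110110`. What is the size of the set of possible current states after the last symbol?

4

Start: {s1}
read 0: {s2}
read 0: {s1}
read 1: {s0, s1, s3}
read 0: {s0, s2, s3, s4}
read 1: {s0, s1, s3, s4}
read 1: {s0, s1, s3}
read 1: {s0, s1, s3}
read 0: {s0, s2, s3, s4}
read 1: {s0, s1, s3, s4}
read 1: {s0, s1, s3}
read 0: {s0, s2, s3, s4}
Final reachable set {s0, s2, s3, s4} has 4 states.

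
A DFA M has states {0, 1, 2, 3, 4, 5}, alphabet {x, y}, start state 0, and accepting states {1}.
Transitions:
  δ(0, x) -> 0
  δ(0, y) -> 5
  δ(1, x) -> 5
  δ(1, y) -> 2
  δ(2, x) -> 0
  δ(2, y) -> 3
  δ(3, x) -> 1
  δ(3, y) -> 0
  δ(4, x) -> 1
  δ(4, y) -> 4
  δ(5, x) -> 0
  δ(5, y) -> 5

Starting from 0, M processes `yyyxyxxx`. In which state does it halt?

0

0 --y--> 5
5 --y--> 5
5 --y--> 5
5 --x--> 0
0 --y--> 5
5 --x--> 0
0 --x--> 0
0 --x--> 0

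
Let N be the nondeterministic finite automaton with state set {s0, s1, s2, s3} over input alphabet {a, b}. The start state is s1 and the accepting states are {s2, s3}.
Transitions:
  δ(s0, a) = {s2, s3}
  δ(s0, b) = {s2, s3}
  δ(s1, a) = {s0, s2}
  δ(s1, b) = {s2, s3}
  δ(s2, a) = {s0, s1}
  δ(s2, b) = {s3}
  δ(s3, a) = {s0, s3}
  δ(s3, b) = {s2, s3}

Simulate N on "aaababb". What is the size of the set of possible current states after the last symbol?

2

Start: {s1}
read a: {s0, s2}
read a: {s0, s1, s2, s3}
read a: {s0, s1, s2, s3}
read b: {s2, s3}
read a: {s0, s1, s3}
read b: {s2, s3}
read b: {s2, s3}
Final reachable set {s2, s3} has 2 states.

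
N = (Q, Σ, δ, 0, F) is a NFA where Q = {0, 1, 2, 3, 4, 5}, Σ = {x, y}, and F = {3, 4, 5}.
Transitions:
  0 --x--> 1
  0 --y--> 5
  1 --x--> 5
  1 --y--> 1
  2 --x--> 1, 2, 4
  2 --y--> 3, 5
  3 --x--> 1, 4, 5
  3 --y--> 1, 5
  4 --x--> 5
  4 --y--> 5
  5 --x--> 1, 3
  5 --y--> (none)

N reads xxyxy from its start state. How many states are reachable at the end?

0

Start: {0}
read x: {1}
read x: {5}
read y: {}
The reachable set is empty and stays empty for the remaining 2 symbols.
Final reachable set {} has 0 states.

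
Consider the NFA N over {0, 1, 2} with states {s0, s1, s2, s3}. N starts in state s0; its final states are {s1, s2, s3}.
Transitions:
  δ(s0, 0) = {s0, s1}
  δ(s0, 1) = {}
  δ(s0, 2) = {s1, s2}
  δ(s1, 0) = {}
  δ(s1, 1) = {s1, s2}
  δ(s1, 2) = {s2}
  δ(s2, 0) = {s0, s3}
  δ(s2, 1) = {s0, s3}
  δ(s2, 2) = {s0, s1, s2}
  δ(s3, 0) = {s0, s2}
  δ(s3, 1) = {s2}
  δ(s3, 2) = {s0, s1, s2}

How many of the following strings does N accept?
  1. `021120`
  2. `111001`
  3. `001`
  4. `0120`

`021120`: accepted
`111001`: rejected
`001`: accepted
`0120`: accepted

3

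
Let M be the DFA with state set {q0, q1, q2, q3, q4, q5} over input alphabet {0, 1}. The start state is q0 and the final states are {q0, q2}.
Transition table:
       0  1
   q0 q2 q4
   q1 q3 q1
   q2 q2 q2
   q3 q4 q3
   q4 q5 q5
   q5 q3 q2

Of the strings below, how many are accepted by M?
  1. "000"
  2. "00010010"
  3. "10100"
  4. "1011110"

"000": accepted
"00010010": accepted
"10100": accepted
"1011110": accepted

4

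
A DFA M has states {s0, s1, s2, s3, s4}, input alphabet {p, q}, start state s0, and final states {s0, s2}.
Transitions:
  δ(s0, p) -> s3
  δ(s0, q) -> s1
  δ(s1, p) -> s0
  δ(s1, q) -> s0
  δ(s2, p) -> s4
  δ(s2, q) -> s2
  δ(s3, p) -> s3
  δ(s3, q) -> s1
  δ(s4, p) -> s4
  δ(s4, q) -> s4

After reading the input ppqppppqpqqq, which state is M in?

s1

s0 --p--> s3
s3 --p--> s3
s3 --q--> s1
s1 --p--> s0
s0 --p--> s3
s3 --p--> s3
s3 --p--> s3
s3 --q--> s1
s1 --p--> s0
s0 --q--> s1
s1 --q--> s0
s0 --q--> s1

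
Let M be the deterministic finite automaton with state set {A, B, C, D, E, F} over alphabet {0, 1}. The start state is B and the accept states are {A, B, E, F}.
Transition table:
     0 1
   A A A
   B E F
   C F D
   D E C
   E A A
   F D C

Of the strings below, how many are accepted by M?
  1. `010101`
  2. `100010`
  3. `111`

`010101`: accepted
`100010`: accepted
`111`: rejected

2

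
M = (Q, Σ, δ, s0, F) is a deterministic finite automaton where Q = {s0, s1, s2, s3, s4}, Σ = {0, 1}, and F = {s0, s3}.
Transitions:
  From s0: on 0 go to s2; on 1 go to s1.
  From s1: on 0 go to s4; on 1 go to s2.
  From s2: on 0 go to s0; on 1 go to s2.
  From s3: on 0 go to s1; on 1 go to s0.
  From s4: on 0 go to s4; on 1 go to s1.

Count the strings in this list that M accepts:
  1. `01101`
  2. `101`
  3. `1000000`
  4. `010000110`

`01101`: rejected
`101`: rejected
`1000000`: rejected
`010000110`: accepted

1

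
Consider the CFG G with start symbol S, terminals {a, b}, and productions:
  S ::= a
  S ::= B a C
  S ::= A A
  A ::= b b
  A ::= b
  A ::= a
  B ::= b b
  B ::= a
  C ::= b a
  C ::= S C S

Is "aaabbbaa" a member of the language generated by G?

S ⇒ BaC ⇒ aaC ⇒ aaSCS ⇒ aaAACS ⇒ aaaACS ⇒ aaabbCS ⇒ aaabbbaS ⇒ aaabbbaa

yes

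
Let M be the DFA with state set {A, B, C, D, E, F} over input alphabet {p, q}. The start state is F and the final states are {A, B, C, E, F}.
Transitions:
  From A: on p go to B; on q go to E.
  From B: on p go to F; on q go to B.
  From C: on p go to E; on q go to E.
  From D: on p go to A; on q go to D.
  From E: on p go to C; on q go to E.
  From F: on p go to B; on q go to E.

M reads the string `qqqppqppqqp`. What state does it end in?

F --q--> E
E --q--> E
E --q--> E
E --p--> C
C --p--> E
E --q--> E
E --p--> C
C --p--> E
E --q--> E
E --q--> E
E --p--> C

C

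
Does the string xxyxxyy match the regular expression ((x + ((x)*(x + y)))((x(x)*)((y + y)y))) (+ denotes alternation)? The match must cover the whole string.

Split as xxy·xxyy: (x+((x)*(x+y))) matches xxy and ((x(x)*)((y+y)y)) matches xxyy.

yes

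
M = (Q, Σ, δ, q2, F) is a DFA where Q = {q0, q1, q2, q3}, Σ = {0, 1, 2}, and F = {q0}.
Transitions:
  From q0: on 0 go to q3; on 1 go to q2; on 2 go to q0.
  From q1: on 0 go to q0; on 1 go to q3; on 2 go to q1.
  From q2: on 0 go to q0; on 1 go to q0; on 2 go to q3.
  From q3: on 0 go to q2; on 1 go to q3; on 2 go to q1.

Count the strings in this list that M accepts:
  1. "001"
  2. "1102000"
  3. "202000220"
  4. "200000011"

2

"001": rejected
"1102000": accepted
"202000220": accepted
"200000011": rejected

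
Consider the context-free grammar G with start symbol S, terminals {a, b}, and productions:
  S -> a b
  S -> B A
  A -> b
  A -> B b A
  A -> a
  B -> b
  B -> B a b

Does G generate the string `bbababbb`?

S ⇒ BA ⇒ bA ⇒ bBbA ⇒ bBabbA ⇒ bBababbA ⇒ bbababbA ⇒ bbababbb

yes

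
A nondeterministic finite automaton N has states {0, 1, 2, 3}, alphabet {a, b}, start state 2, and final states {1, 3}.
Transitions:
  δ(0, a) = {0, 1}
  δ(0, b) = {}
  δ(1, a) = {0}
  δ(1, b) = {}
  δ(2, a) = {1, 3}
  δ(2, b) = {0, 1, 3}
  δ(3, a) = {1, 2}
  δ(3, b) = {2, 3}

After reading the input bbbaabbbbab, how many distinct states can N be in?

Start: {2}
read b: {0, 1, 3}
read b: {2, 3}
read b: {0, 1, 2, 3}
read a: {0, 1, 2, 3}
read a: {0, 1, 2, 3}
read b: {0, 1, 2, 3}
read b: {0, 1, 2, 3}
read b: {0, 1, 2, 3}
read b: {0, 1, 2, 3}
read a: {0, 1, 2, 3}
read b: {0, 1, 2, 3}
Final reachable set {0, 1, 2, 3} has 4 states.

4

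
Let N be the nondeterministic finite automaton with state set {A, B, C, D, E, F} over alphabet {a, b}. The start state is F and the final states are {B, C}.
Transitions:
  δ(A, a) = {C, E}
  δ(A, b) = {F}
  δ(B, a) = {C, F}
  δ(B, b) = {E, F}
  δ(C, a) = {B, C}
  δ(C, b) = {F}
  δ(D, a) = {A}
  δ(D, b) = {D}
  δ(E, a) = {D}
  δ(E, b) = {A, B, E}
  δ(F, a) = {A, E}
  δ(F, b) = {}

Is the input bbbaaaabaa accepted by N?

Start: {F}
read b: {}
The reachable set is empty and stays empty for the remaining 9 symbols.
Reachable ∩ accepting = {} — empty.

rejected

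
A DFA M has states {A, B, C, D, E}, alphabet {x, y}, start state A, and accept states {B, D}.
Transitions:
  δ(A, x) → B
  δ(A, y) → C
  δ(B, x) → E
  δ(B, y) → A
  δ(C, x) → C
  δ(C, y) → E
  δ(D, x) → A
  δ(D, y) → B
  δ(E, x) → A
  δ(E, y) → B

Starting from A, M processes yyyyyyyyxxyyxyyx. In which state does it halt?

A --y--> C
C --y--> E
E --y--> B
B --y--> A
A --y--> C
C --y--> E
E --y--> B
B --y--> A
A --x--> B
B --x--> E
E --y--> B
B --y--> A
A --x--> B
B --y--> A
A --y--> C
C --x--> C

C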